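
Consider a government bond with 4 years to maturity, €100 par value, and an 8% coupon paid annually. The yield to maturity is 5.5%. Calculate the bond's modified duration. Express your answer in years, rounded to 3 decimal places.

3.409 years

Periodic yield y = 0.055. First find Macaulay duration:
  t   CF        PV=CF/(1+0.055)^t    t·PV
  1         8.00         7.5829         7.5829
  2         8.00         7.1876        14.3752
  3         8.00         6.8129        20.4387
  4       108.00        87.1794       348.7176
  Σ                    108.7629       391.1145
P = 108.7629; Macaulay duration = 391.1145 / 108.7629 = 3.59603 years.
Modified duration = D_Mac / (1 + y) = 3.59603 / 1.055 = 3.40856 years.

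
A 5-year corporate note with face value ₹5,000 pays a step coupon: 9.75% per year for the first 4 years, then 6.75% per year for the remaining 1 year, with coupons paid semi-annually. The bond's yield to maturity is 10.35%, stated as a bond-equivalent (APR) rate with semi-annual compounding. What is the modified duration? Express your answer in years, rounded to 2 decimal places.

Periodic yield y = 0.05175. First find Macaulay duration:
  t   CF        PV=CF/(1+0.05175)^t    t·PV
  1       243.75       231.7566       231.7566
  2       243.75       220.3533       440.7066
  3       243.75       209.5111       628.5333
  4       243.75       199.2024       796.8096
  5       243.75       189.4009       947.0045
  6       243.75       180.0817     1,080.4900
  7       243.75       171.2210     1,198.5469
  8       243.75       162.7963     1,302.3702
  9       168.75       107.1596       964.4364
  10    5,168.75     3,120.7596    31,207.5963
  Σ                  4,792.2425    38,798.2504
P = 4,792.2425; Macaulay duration = 38,798.2504 / 4,792.2425 = 8.09605 half-year periods = 4.04803 years.
Modified duration = D_Mac / (1 + y) = 4.04803 / 1.05175 = 3.84885 years.

3.85 years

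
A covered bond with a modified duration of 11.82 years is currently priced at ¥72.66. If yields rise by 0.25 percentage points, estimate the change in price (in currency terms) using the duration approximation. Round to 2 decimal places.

-¥2.15

Duration approximation: ΔP/P ≈ -D_mod · Δy = -11.82 × (+0.0025) = -0.029550.
ΔP ≈ 72.66 × (-0.029550) = -2.147103.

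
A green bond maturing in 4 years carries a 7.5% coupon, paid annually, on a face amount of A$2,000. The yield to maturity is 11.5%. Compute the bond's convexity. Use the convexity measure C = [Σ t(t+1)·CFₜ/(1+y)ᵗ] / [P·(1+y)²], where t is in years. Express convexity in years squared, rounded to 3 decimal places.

13.806

With y = 0.115:
  t   CF        PV=CF/(1+0.115)^t    t·PV        t(t+1)·PV
  1       150.00       134.5291       134.5291         269.0583
  2       150.00       120.6539       241.3079         723.9237
  3       150.00       108.2098       324.6294       1,298.5178
  4     2,150.00     1,391.0380     5,564.1520      27,820.7598
  Σ                  1,754.4309     6,264.6184      30,112.2595
P = 1,754.4309.
Convexity = Σ t(t+1)·PV / [P·(1+y)²] = 30,112.2595 / (1,754.4309 × 1.243225) = 13.80567.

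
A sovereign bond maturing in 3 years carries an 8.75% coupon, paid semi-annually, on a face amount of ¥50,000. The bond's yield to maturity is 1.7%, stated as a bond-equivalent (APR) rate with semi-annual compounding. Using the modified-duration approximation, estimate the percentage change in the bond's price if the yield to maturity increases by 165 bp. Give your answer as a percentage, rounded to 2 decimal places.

-4.47%

Periodic yield y = 0.0085. Modified duration first:
  t   CF        PV=CF/(1+0.0085)^t    t·PV
  1     2,187.50     2,169.0630     2,169.0630
  2     2,187.50     2,150.7813     4,301.5626
  3     2,187.50     2,132.6538     6,397.9613
  4     2,187.50     2,114.6790     8,458.7160
  5     2,187.50     2,096.8557    10,484.2786
  6    52,187.50    49,603.3580   297,620.1477
  Σ                 60,267.3907   329,431.7292
P = 60,267.3907; D_Mac = 5.46617 half-year periods = 2.73308 yrs; D_mod = 2.73308/(1+0.0085) = 2.71005 yrs.
ΔP/P ≈ -D_mod · Δy = -2.71005 × (+0.0165) = -0.044716 = -4.4716%.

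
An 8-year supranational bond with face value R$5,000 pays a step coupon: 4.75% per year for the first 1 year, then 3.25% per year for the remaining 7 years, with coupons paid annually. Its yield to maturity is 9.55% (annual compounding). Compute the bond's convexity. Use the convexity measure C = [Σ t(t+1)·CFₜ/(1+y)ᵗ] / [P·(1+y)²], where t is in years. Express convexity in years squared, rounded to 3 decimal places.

With y = 0.0955:
  t   CF        PV=CF/(1+0.0955)^t    t·PV        t(t+1)·PV
  1       237.50       216.7960       216.7960         433.5920
  2       162.50       135.4031       270.8062         812.4186
  3       162.50       123.5994       370.7981       1,483.1923
  4       162.50       112.8246       451.2984       2,256.4922
  5       162.50       102.9891       514.9457       3,089.6744
  6       162.50        94.0111       564.0665       3,948.4657
  7       162.50        85.8157       600.7098       4,805.6786
  8     5,162.50     2,488.6339    19,909.0711     179,181.6395
  Σ                  3,360.0729    22,898.4918     196,011.1531
P = 3,360.0729.
Convexity = Σ t(t+1)·PV / [P·(1+y)²] = 196,011.1531 / (3,360.0729 × 1.200120) = 48.60795.

48.608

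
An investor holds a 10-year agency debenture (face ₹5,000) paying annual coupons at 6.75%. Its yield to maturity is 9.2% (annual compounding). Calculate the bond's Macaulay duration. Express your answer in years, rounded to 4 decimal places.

7.3463 years

Periodic yield y = 0.092. Discount each cash flow and weight by its year:
  t   CF        PV=CF/(1+0.092)^t    t·PV
  1       337.50       309.0659       309.0659
  2       337.50       283.0274       566.0548
  3       337.50       259.1826       777.5478
  4       337.50       237.3467       949.3869
  5       337.50       217.3505     1,086.7524
  6       337.50       199.0389     1,194.2334
  7       337.50       182.2700     1,275.8903
  8       337.50       166.9140     1,335.3117
  9       337.50       152.8516     1,375.6645
  10    5,337.50     2,213.6630    22,136.6299
  Σ                  4,220.7107    31,006.5377
Price P = Σ PV = 4,220.7107.
Macaulay duration = Σ(t·PV) / P = 31,006.5377 / 4,220.7107 = 7.34628 years.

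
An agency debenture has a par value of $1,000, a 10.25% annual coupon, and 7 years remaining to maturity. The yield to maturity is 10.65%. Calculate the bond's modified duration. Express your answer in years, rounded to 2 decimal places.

4.80 years

Periodic yield y = 0.1065. First find Macaulay duration:
  t   CF        PV=CF/(1+0.1065)^t    t·PV
  1       102.50        92.6344        92.6344
  2       102.50        83.7184       167.4368
  3       102.50        75.6606       226.9817
  4       102.50        68.3783       273.5131
  5       102.50        61.7969       308.9846
  6       102.50        55.8490       335.0940
  7     1,102.50       542.8985     3,800.2898
  Σ                    980.9361     5,204.9344
P = 980.9361; Macaulay duration = 5,204.9344 / 980.9361 = 5.30609 years.
Modified duration = D_Mac / (1 + y) = 5.30609 / 1.1065 = 4.79538 years.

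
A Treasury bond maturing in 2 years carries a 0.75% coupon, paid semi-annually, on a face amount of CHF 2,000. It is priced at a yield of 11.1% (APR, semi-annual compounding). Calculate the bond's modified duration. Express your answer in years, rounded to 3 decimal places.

1.883 years

Periodic yield y = 0.0555. First find Macaulay duration:
  t   CF        PV=CF/(1+0.0555)^t    t·PV
  1         7.50         7.1056         7.1056
  2         7.50         6.7320        13.4640
  3         7.50         6.3780        19.1341
  4     2,007.50     1,617.4192     6,469.6769
  Σ                  1,637.6349     6,509.3807
P = 1,637.6349; Macaulay duration = 6,509.3807 / 1,637.6349 = 3.97487 half-year periods = 1.98743 years.
Modified duration = D_Mac / (1 + y) = 1.98743 / 1.0555 = 1.88293 years.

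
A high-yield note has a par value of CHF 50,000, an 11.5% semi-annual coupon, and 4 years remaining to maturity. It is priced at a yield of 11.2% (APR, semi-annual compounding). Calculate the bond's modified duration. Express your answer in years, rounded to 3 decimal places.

3.144 years

Periodic yield y = 0.056. First find Macaulay duration:
  t   CF        PV=CF/(1+0.056)^t    t·PV
  1     2,875.00     2,722.5379     2,722.5379
  2     2,875.00     2,578.1609     5,156.3217
  3     2,875.00     2,441.4402     7,324.3207
  4     2,875.00     2,311.9699     9,247.8796
  5     2,875.00     2,189.3654    10,946.8272
  6     2,875.00     2,073.2627    12,439.5764
  7     2,875.00     1,963.3170    13,743.2188
  8    52,875.00    34,193.1440   273,545.1517
  Σ                 50,473.1980   335,125.8340
P = 50,473.1980; Macaulay duration = 335,125.8340 / 50,473.1980 = 6.63968 half-year periods = 3.31984 years.
Modified duration = D_Mac / (1 + y) = 3.31984 / 1.056 = 3.14379 years.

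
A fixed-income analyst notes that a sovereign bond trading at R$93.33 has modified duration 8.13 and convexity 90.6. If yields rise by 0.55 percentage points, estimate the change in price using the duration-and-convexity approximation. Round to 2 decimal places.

Duration effect: -D_mod·Δy = -8.13 × (+0.0055) = -0.044715
Convexity effect: ½·C·(Δy)² = 0.5 × 90.6 × (0.0055)² = +0.001370325
ΔP/P ≈ -0.044715 + 0.001370325 = -0.043344675
ΔP ≈ 93.33 × (-0.043344675) = -4.04535851775.

-R$4.05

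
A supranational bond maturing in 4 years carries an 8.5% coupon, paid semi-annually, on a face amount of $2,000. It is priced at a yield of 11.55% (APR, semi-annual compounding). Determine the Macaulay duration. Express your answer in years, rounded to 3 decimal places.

Periodic yield y = 0.05775. Discount each cash flow and weight by its period:
  t   CF        PV=CF/(1+0.05775)^t    t·PV
  1        85.00        80.3593        80.3593
  2        85.00        75.9719       151.9438
  3        85.00        71.8240       215.4721
  4        85.00        67.9027       271.6106
  5        85.00        64.1954       320.9769
  6        85.00        60.6905       364.1430
  7        85.00        57.3770       401.6389
  8     2,085.00     1,330.5824    10,644.6595
  Σ                  1,808.9031    12,450.8040
Price P = Σ PV = 1,808.9031.
Macaulay duration = Σ(t·PV) / P = 12,450.8040 / 1,808.9031 = 6.88307 half-year periods.
In years: 6.88307 / 2 = 3.44153 years.

3.442 years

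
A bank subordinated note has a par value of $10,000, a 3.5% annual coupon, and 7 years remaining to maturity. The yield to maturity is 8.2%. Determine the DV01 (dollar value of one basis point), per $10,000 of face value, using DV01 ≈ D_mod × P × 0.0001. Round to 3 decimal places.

$4.343

Periodic yield y = 0.082.
  t   CF        PV=CF/(1+0.082)^t    t·PV
  1       350.00       323.4750       323.4750
  2       350.00       298.9603       597.9206
  3       350.00       276.3034       828.9103
  4       350.00       255.3636     1,021.4544
  5       350.00       236.0107     1,180.0536
  6       350.00       218.1245     1,308.7471
  7    10,350.00     5,961.4173    41,729.9212
  Σ                  7,569.6549    46,990.4822
P = 7,569.6549; D_Mac = 6.20774 yrs; D_mod = 5.73729 yrs.
DV01 ≈ 5.73729 × 7,569.6549 × 0.0001 = 4.342928.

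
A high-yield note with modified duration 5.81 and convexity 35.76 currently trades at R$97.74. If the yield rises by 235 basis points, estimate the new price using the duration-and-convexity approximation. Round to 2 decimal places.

Duration effect: -D_mod·Δy = -5.81 × (+0.0235) = -0.136535
Convexity effect: ½·C·(Δy)² = 0.5 × 35.76 × (0.0235)² = +0.00987423
ΔP/P ≈ -0.136535 + 0.00987423 = -0.12666077
New price ≈ 97.74 × (1 - 0.12666077) = 85.3601763402.

R$85.36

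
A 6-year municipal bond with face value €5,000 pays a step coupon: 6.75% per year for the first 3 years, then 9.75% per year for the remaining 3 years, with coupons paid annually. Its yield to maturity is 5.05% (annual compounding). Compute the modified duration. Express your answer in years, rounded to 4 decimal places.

4.9075 years

Periodic yield y = 0.0505. First find Macaulay duration:
  t   CF        PV=CF/(1+0.0505)^t    t·PV
  1       337.50       321.2756       321.2756
  2       337.50       305.8311       611.6622
  3       337.50       291.1291       873.3873
  4       487.50       400.3044     1,601.2177
  5       487.50       381.0609     1,905.3043
  6     5,487.50     4,083.1769    24,499.0612
  Σ                  5,782.7779    29,811.9083
P = 5,782.7779; Macaulay duration = 29,811.9083 / 5,782.7779 = 5.15529 years.
Modified duration = D_Mac / (1 + y) = 5.15529 / 1.0505 = 4.90746 years.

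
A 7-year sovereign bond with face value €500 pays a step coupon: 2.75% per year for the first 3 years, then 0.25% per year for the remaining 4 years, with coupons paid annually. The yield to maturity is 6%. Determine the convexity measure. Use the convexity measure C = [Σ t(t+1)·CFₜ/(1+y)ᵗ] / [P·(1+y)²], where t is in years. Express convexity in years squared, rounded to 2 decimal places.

45.32

With y = 0.06:
  t   CF        PV=CF/(1+0.06)^t    t·PV        t(t+1)·PV
  1        13.75        12.9717        12.9717          25.9434
  2        13.75        12.2375        24.4749          73.4247
  3        13.75        11.5448        34.6343         138.5372
  4         1.25         0.9901         3.9605          19.8023
  5         1.25         0.9341         4.6704          28.0222
  6         1.25         0.8812         5.2872          37.0104
  7       501.25       333.3599     2,333.5191      18,668.1532
  Σ                    372.9192     2,419.5181      18,990.8934
P = 372.9192.
Convexity = Σ t(t+1)·PV / [P·(1+y)²] = 18,990.8934 / (372.9192 × 1.123600) = 45.32303.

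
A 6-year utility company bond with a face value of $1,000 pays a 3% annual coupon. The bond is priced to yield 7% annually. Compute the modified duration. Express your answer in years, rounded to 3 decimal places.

5.162 years

Periodic yield y = 0.07. First find Macaulay duration:
  t   CF        PV=CF/(1+0.07)^t    t·PV
  1        30.00        28.0374        28.0374
  2        30.00        26.2032        52.4063
  3        30.00        24.4889        73.4668
  4        30.00        22.8869        91.5474
  5        30.00        21.3896       106.9479
  6     1,030.00       686.3325     4,117.9949
  Σ                    809.3384     4,470.4008
P = 809.3384; Macaulay duration = 4,470.4008 / 809.3384 = 5.52352 years.
Modified duration = D_Mac / (1 + y) = 5.52352 / 1.07 = 5.16217 years.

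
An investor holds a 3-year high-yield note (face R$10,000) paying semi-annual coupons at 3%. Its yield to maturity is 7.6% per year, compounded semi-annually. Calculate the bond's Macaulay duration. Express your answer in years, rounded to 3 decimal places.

Periodic yield y = 0.038. Discount each cash flow and weight by its period:
  t   CF        PV=CF/(1+0.038)^t    t·PV
  1       150.00       144.5087       144.5087
  2       150.00       139.2184       278.4367
  3       150.00       134.1217       402.3652
  4       150.00       129.2117       516.8468
  5       150.00       124.4814       622.4070
  6    10,150.00     8,114.8766    48,689.2597
  Σ                  8,786.4185    50,653.8242
Price P = Σ PV = 8,786.4185.
Macaulay duration = Σ(t·PV) / P = 50,653.8242 / 8,786.4185 = 5.76501 half-year periods.
In years: 5.76501 / 2 = 2.88251 years.

2.883 years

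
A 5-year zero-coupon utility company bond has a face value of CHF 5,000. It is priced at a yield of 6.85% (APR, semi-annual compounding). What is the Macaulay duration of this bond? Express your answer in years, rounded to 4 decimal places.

5.0000 years

A zero-coupon bond has a single cash flow at maturity, so its Macaulay duration equals its maturity: 5 years.
(Equivalently: 10 semi-annual periods ÷ 2 = 5 years.)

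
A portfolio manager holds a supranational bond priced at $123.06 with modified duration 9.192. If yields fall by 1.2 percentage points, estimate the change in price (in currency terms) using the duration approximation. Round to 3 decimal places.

+$13.574

Duration approximation: ΔP/P ≈ -D_mod · Δy = -9.192 × (-0.012) = +0.110304.
ΔP ≈ 123.06 × (+0.110304) = +13.57401024.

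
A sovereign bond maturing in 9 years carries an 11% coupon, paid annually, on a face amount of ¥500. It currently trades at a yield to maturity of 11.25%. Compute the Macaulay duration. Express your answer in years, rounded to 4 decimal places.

6.1256 years

Periodic yield y = 0.1125. Discount each cash flow and weight by its year:
  t   CF        PV=CF/(1+0.1125)^t    t·PV
  1        55.00        49.4382        49.4382
  2        55.00        44.4388        88.8777
  3        55.00        39.9450       119.8351
  4        55.00        35.9056       143.6225
  5        55.00        32.2747       161.3736
  6        55.00        29.0110       174.0659
  7        55.00        26.0773       182.5411
  8        55.00        23.4403       187.5221
  9       555.00       212.6145     1,913.5302
  Σ                    493.1454     3,020.8064
Price P = Σ PV = 493.1454.
Macaulay duration = Σ(t·PV) / P = 3,020.8064 / 493.1454 = 6.12559 years.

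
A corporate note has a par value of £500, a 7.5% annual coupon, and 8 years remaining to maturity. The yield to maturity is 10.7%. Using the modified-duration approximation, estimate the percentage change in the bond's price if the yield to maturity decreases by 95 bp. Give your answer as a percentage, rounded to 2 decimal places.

Periodic yield y = 0.107. Modified duration first:
  t   CF        PV=CF/(1+0.107)^t    t·PV
  1        37.50        33.8753        33.8753
  2        37.50        30.6010        61.2021
  3        37.50        27.6432        82.9296
  4        37.50        24.9713        99.8851
  5        37.50        22.5576       112.7881
  6        37.50        20.3772       122.2635
  7        37.50        18.4076       128.8534
  8       537.50       238.3403     1,906.7225
  Σ                    416.7737     2,548.5196
P = 416.7737; D_Mac = 6.11488 yrs; D_mod = 6.11488/(1+0.107) = 5.52383 yrs.
ΔP/P ≈ -D_mod · Δy = -5.52383 × (-0.0095) = +0.052476 = +5.2476%.

+5.25%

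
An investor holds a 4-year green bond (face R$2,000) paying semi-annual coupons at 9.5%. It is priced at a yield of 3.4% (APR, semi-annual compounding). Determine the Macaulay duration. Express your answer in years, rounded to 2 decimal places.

Periodic yield y = 0.017. Discount each cash flow and weight by its period:
  t   CF        PV=CF/(1+0.017)^t    t·PV
  1        95.00        93.4120        93.4120
  2        95.00        91.8505       183.7011
  3        95.00        90.3152       270.9455
  4        95.00        88.8055       355.2219
  5        95.00        87.3210       436.6051
  6        95.00        85.8614       515.1683
  7        95.00        84.4261       590.9830
  8     2,095.00     1,830.6967    14,645.5738
  Σ                  2,452.6885    17,091.6108
Price P = Σ PV = 2,452.6885.
Macaulay duration = Σ(t·PV) / P = 17,091.6108 / 2,452.6885 = 6.96852 half-year periods.
In years: 6.96852 / 2 = 3.48426 years.

3.48 years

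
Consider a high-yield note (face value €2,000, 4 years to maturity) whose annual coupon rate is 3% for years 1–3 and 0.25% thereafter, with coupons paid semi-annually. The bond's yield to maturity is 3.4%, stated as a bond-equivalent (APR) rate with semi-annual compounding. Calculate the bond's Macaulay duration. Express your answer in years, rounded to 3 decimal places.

Periodic yield y = 0.017. Discount each cash flow and weight by its period:
  t   CF        PV=CF/(1+0.017)^t    t·PV
  1        30.00        29.4985        29.4985
  2        30.00        29.0054        58.0109
  3        30.00        28.5206        85.5617
  4        30.00        28.0438       112.1754
  5        30.00        27.5751       137.8753
  6        30.00        27.1141       162.6847
  7         2.50         2.2217        15.5522
  8     2,002.50     1,749.8664    13,998.9315
  Σ                  1,921.8457    14,600.2902
Price P = Σ PV = 1,921.8457.
Macaulay duration = Σ(t·PV) / P = 14,600.2902 / 1,921.8457 = 7.59701 half-year periods.
In years: 7.59701 / 2 = 3.79851 years.

3.799 years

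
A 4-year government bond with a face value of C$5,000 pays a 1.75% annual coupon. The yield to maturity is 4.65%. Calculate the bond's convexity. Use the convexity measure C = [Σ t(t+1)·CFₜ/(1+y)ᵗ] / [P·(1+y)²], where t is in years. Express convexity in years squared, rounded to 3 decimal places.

17.603

With y = 0.0465:
  t   CF        PV=CF/(1+0.0465)^t    t·PV        t(t+1)·PV
  1        87.50        83.6120        83.6120         167.2241
  2        87.50        79.8968       159.7937         479.3810
  3        87.50        76.3467       229.0401         916.1606
  4     5,087.50     4,241.7737    16,967.0947      84,835.4733
  Σ                  4,481.6293    17,439.5405      86,398.2390
P = 4,481.6293.
Convexity = Σ t(t+1)·PV / [P·(1+y)²] = 86,398.2390 / (4,481.6293 × 1.095162) = 17.60315.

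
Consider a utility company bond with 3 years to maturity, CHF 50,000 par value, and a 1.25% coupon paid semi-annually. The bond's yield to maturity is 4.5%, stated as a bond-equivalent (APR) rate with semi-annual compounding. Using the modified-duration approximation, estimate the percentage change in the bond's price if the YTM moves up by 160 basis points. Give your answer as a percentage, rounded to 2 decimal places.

Periodic yield y = 0.0225. Modified duration first:
  t   CF        PV=CF/(1+0.0225)^t    t·PV
  1       312.50       305.6235       305.6235
  2       312.50       298.8983       597.7965
  3       312.50       292.3210       876.9631
  4       312.50       285.8885     1,143.5542
  5       312.50       279.5976     1,397.9880
  6    50,312.50    44,024.6587   264,147.9521
  Σ                 45,486.9876   268,469.8774
P = 45,486.9876; D_Mac = 5.90212 half-year periods = 2.95106 yrs; D_mod = 2.95106/(1+0.0225) = 2.88612 yrs.
ΔP/P ≈ -D_mod · Δy = -2.88612 × (+0.016) = -0.046178 = -4.6178%.

-4.62%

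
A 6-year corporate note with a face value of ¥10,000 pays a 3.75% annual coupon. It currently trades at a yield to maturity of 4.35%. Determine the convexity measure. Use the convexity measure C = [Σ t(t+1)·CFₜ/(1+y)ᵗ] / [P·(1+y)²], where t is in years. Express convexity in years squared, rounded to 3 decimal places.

34.091

With y = 0.0435:
  t   CF        PV=CF/(1+0.0435)^t    t·PV        t(t+1)·PV
  1       375.00       359.3675       359.3675         718.7350
  2       375.00       344.3867       688.7734       2,066.3202
  3       375.00       330.0304       990.0911       3,960.3645
  4       375.00       316.2725     1,265.0901       6,325.4503
  5       375.00       303.0882     1,515.4409       9,092.6454
  6    10,375.00     8,035.8789    48,215.2736     337,506.9151
  Σ                  9,689.0242    53,034.0366     359,670.4304
P = 9,689.0242.
Convexity = Σ t(t+1)·PV / [P·(1+y)²] = 359,670.4304 / (9,689.0242 × 1.088892) = 34.09100.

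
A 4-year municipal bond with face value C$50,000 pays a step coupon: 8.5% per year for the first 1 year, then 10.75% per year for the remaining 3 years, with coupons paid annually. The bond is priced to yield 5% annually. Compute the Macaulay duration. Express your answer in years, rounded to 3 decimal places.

Periodic yield y = 0.05. Discount each cash flow and weight by its year:
  t   CF        PV=CF/(1+0.05)^t    t·PV
  1     4,250.00     4,047.6190     4,047.6190
  2     5,375.00     4,875.2834     9,750.5669
  3     5,375.00     4,643.1271    13,929.3813
  4    55,375.00    45,557.1495   182,228.5982
  Σ                 59,123.1791   209,956.1654
Price P = Σ PV = 59,123.1791.
Macaulay duration = Σ(t·PV) / P = 209,956.1654 / 59,123.1791 = 3.55117 years.

3.551 years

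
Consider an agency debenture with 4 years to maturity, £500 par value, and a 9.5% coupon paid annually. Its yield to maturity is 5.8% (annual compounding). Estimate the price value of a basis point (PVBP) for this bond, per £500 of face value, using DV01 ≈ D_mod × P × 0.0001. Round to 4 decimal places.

£0.1888

Periodic yield y = 0.058.
  t   CF        PV=CF/(1+0.058)^t    t·PV
  1        47.50        44.8960        44.8960
  2        47.50        42.4348        84.8696
  3        47.50        40.1085       120.3256
  4       547.50       436.9598     1,747.8391
  Σ                    564.3991     1,997.9303
P = 564.3991; D_Mac = 3.53992 yrs; D_mod = 3.34586 yrs.
DV01 ≈ 3.34586 × 564.3991 × 0.0001 = 0.188840.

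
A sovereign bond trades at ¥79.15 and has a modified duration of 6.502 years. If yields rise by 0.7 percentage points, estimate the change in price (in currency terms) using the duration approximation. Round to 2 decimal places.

Duration approximation: ΔP/P ≈ -D_mod · Δy = -6.502 × (+0.007) = -0.045514.
ΔP ≈ 79.15 × (-0.045514) = -3.6024331.

-¥3.60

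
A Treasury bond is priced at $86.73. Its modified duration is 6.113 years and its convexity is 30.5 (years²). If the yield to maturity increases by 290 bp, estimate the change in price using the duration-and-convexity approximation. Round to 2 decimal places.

Duration effect: -D_mod·Δy = -6.113 × (+0.029) = -0.177277
Convexity effect: ½·C·(Δy)² = 0.5 × 30.5 × (0.029)² = +0.01282525
ΔP/P ≈ -0.177277 + 0.01282525 = -0.16445175
ΔP ≈ 86.73 × (-0.16445175) = -14.2629002775.

-$14.26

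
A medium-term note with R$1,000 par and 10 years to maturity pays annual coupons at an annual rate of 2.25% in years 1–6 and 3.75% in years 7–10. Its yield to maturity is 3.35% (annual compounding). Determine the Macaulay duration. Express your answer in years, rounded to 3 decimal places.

8.983 years

Periodic yield y = 0.0335. Discount each cash flow and weight by its year:
  t   CF        PV=CF/(1+0.0335)^t    t·PV
  1        22.50        21.7707        21.7707
  2        22.50        21.0650        42.1300
  3        22.50        20.3822        61.1466
  4        22.50        19.7215        78.8861
  5        22.50        19.0823        95.4114
  6        22.50        18.4637       110.7824
  7        37.50        29.7754       208.4279
  8        37.50        28.8103       230.4822
  9        37.50        27.8764       250.8877
  10    1,037.50       746.2482     7,462.4820
  Σ                    953.1957     8,562.4071
Price P = Σ PV = 953.1957.
Macaulay duration = Σ(t·PV) / P = 8,562.4071 / 953.1957 = 8.98284 years.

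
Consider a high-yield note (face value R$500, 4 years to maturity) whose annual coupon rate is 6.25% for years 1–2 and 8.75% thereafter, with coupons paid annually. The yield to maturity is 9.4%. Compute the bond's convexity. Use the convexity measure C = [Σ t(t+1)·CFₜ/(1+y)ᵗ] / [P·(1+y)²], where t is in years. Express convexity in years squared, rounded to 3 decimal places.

14.662

With y = 0.094:
  t   CF        PV=CF/(1+0.094)^t    t·PV        t(t+1)·PV
  1        31.25        28.5649        28.5649          57.1298
  2        31.25        26.1105        52.2210         156.6631
  3        43.75        33.4138       100.2415         400.9658
  4       543.75       379.6033     1,518.4132       7,592.0660
  Σ                    467.6925     1,699.4406       8,206.8247
P = 467.6925.
Convexity = Σ t(t+1)·PV / [P·(1+y)²] = 8,206.8247 / (467.6925 × 1.196836) = 14.66156.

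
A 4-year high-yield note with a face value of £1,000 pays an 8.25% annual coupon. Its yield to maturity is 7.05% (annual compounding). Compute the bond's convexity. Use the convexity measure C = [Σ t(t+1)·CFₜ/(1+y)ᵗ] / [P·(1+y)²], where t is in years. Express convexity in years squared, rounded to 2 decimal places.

14.99

With y = 0.0705:
  t   CF        PV=CF/(1+0.0705)^t    t·PV        t(t+1)·PV
  1        82.50        77.0668        77.0668         154.1336
  2        82.50        71.9914       143.9828         431.9484
  3        82.50        67.2503       201.7508         807.0031
  4     1,082.50       824.2923     3,297.1690      16,485.8451
  Σ                  1,040.6007     3,719.9694      17,878.9301
P = 1,040.6007.
Convexity = Σ t(t+1)·PV / [P·(1+y)²] = 17,878.9301 / (1,040.6007 × 1.145970) = 14.99285.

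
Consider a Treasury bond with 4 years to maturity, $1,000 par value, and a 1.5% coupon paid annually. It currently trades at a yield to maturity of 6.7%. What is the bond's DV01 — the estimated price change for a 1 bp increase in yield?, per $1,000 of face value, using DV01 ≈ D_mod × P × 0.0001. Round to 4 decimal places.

$0.3008

Periodic yield y = 0.067.
  t   CF        PV=CF/(1+0.067)^t    t·PV
  1        15.00        14.0581        14.0581
  2        15.00        13.1754        26.3507
  3        15.00        12.3480        37.0441
  4     1,015.00       783.0840     3,132.3361
  Σ                    822.6655     3,209.7890
P = 822.6655; D_Mac = 3.90169 yrs; D_mod = 3.65670 yrs.
DV01 ≈ 3.65670 × 822.6655 × 0.0001 = 0.300824.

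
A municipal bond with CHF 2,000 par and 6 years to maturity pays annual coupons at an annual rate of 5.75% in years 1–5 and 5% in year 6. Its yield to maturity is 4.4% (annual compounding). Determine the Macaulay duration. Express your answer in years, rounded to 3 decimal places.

Periodic yield y = 0.044. Discount each cash flow and weight by its year:
  t   CF        PV=CF/(1+0.044)^t    t·PV
  1       115.00       110.1533       110.1533
  2       115.00       105.5108       211.0216
  3       115.00       101.0640       303.1919
  4       115.00        96.8046       387.2183
  5       115.00        92.7247       463.6234
  6     2,100.00     1,621.8710     9,731.2259
  Σ                  2,128.1282    11,206.4343
Price P = Σ PV = 2,128.1282.
Macaulay duration = Σ(t·PV) / P = 11,206.4343 / 2,128.1282 = 5.26586 years.

5.266 years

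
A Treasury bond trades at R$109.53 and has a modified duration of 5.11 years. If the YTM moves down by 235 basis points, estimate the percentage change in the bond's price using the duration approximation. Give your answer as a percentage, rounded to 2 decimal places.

Duration approximation: ΔP/P ≈ -D_mod · Δy = -5.11 × (-0.0235) = +0.120085.
As a percentage: +12.0085%.

+12.01%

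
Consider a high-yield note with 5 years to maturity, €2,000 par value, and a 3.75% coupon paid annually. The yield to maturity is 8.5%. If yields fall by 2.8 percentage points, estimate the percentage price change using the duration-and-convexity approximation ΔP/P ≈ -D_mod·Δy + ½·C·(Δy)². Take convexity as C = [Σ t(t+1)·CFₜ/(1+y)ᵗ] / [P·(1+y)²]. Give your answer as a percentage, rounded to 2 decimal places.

With y = 0.085:
  t   CF        PV=CF/(1+0.085)^t    t·PV        t(t+1)·PV
  1        75.00        69.1244        69.1244         138.2488
  2        75.00        63.7091       127.4183         382.2549
  3        75.00        58.7181       176.1543         704.6173
  4        75.00        54.1181       216.4723       1,082.3614
  5     2,075.00     1,379.9693     6,899.8463      41,399.0776
  Σ                  1,625.6390     7,489.0156      43,706.5600
P = 1,625.6390; D_Mac = 4.60681 yrs; D_mod = 4.24591 yrs; C = 22.83826.
Duration effect: -4.24591 × (-0.028) = +0.118886
Convexity effect: 0.5 × 22.83826 × (-0.028)² = +0.0089526
ΔP/P ≈ +0.118886 + 0.0089526 = +0.127838 = +12.7838%.

+12.78%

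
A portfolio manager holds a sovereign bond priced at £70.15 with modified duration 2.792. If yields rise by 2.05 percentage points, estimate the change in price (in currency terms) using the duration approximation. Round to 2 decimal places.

-£4.02

Duration approximation: ΔP/P ≈ -D_mod · Δy = -2.792 × (+0.0205) = -0.057236.
ΔP ≈ 70.15 × (-0.057236) = -4.0151054.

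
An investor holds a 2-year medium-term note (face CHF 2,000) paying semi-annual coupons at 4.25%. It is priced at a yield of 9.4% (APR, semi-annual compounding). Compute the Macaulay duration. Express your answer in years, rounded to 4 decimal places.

1.9349 years

Periodic yield y = 0.047. Discount each cash flow and weight by its period:
  t   CF        PV=CF/(1+0.047)^t    t·PV
  1        42.50        40.5922        40.5922
  2        42.50        38.7700        77.5400
  3        42.50        37.0296       111.0888
  4     2,042.50     1,699.7120     6,798.8480
  Σ                  1,816.1037     7,028.0689
Price P = Σ PV = 1,816.1037.
Macaulay duration = Σ(t·PV) / P = 7,028.0689 / 1,816.1037 = 3.86986 half-year periods.
In years: 3.86986 / 2 = 1.93493 years.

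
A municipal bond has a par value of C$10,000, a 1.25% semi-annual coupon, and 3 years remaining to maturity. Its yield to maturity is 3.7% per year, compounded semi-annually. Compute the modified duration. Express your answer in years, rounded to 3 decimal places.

2.898 years

Periodic yield y = 0.0185. First find Macaulay duration:
  t   CF        PV=CF/(1+0.0185)^t    t·PV
  1        62.50        61.3648        61.3648
  2        62.50        60.2501       120.5002
  3        62.50        59.1557       177.4672
  4        62.50        58.0812       232.3250
  5        62.50        57.0263       285.1313
  6    10,062.50     9,014.4595    54,086.7572
  Σ                  9,310.3376    54,963.5457
P = 9,310.3376; Macaulay duration = 54,963.5457 / 9,310.3376 = 5.90350 half-year periods = 2.95175 years.
Modified duration = D_Mac / (1 + y) = 2.95175 / 1.0185 = 2.89813 years.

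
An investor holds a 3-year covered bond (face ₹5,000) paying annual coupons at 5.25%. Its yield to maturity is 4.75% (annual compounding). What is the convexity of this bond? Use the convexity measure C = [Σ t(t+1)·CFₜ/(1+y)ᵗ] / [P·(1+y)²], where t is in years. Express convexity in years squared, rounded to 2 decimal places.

10.23

With y = 0.0475:
  t   CF        PV=CF/(1+0.0475)^t    t·PV        t(t+1)·PV
  1       262.50       250.5967       250.5967         501.1933
  2       262.50       239.2331       478.4662       1,435.3985
  3     5,262.50     4,578.5716    13,735.7149      54,942.8597
  Σ                  5,068.4014    14,464.7778      56,879.4515
P = 5,068.4014.
Convexity = Σ t(t+1)·PV / [P·(1+y)²] = 56,879.4515 / (5,068.4014 × 1.097256) = 10.22766.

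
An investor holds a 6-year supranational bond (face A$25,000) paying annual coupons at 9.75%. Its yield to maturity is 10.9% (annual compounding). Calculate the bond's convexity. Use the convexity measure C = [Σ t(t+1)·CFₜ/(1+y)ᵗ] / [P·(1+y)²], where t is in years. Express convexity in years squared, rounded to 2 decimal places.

25.06

With y = 0.109:
  t   CF        PV=CF/(1+0.109)^t    t·PV        t(t+1)·PV
  1     2,437.50     2,197.9261     2,197.9261       4,395.8521
  2     2,437.50     1,981.8991     3,963.7981      11,891.3944
  3     2,437.50     1,787.1047     5,361.3140      21,445.2559
  4     2,437.50     1,611.4560     6,445.8238      32,229.1191
  5     2,437.50     1,453.0712     7,265.3560      43,592.1359
  6    27,437.50    14,748.7516    88,492.5095     619,447.5664
  Σ                 23,780.2085   113,726.7274     733,001.3237
P = 23,780.2085.
Convexity = Σ t(t+1)·PV / [P·(1+y)²] = 733,001.3237 / (23,780.2085 × 1.229881) = 25.06259.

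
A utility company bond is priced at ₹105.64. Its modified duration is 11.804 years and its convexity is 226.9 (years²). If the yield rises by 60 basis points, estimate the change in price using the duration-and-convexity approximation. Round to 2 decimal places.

Duration effect: -D_mod·Δy = -11.804 × (+0.006) = -0.070824
Convexity effect: ½·C·(Δy)² = 0.5 × 226.9 × (0.006)² = +0.0040842
ΔP/P ≈ -0.070824 + 0.0040842 = -0.0667398
ΔP ≈ 105.64 × (-0.0667398) = -7.050392472.

-₹7.05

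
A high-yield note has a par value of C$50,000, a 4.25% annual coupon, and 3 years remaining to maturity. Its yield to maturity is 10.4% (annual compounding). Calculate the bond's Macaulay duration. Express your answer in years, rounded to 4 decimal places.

2.8681 years

Periodic yield y = 0.104. Discount each cash flow and weight by its year:
  t   CF        PV=CF/(1+0.104)^t    t·PV
  1     2,125.00     1,924.8188     1,924.8188
  2     2,125.00     1,743.4953     3,486.9907
  3    52,125.00    38,738.1474   116,214.4423
  Σ                 42,406.4616   121,626.2518
Price P = Σ PV = 42,406.4616.
Macaulay duration = Σ(t·PV) / P = 121,626.2518 / 42,406.4616 = 2.86811 years.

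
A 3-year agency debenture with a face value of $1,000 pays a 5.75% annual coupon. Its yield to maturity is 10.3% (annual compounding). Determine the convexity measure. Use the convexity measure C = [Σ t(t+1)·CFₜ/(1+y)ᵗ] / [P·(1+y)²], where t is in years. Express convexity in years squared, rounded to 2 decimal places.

With y = 0.103:
  t   CF        PV=CF/(1+0.103)^t    t·PV        t(t+1)·PV
  1        57.50        52.1306        52.1306         104.2611
  2        57.50        47.2625        94.5250         283.5751
  3     1,057.50       788.0501     2,364.1504       9,456.6014
  Σ                    887.4432     2,510.8059       9,844.4376
P = 887.4432.
Convexity = Σ t(t+1)·PV / [P·(1+y)²] = 9,844.4376 / (887.4432 × 1.216609) = 9.11799.

9.12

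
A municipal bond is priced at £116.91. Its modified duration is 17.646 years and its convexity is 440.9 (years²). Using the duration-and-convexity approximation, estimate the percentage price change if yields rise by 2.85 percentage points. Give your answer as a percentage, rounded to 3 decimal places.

Duration effect: -D_mod·Δy = -17.646 × (+0.0285) = -0.502911
Convexity effect: ½·C·(Δy)² = 0.5 × 440.9 × (0.0285)² = +0.1790605125
ΔP/P ≈ -0.502911 + 0.1790605125 = -0.3238504875
= -32.38504875%.

-32.385%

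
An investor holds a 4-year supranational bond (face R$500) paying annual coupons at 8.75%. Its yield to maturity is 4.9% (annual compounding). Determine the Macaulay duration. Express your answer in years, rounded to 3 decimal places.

3.573 years

Periodic yield y = 0.049. Discount each cash flow and weight by its year:
  t   CF        PV=CF/(1+0.049)^t    t·PV
  1        43.75        41.7064        41.7064
  2        43.75        39.7582        79.5165
  3        43.75        37.9011       113.7032
  4       543.75       449.0527     1,796.2108
  Σ                    568.4184     2,031.1369
Price P = Σ PV = 568.4184.
Macaulay duration = Σ(t·PV) / P = 2,031.1369 / 568.4184 = 3.57331 years.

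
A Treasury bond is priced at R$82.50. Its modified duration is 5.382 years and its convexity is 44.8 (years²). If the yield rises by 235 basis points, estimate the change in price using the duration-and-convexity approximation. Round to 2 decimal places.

-R$9.41

Duration effect: -D_mod·Δy = -5.382 × (+0.0235) = -0.126477
Convexity effect: ½·C·(Δy)² = 0.5 × 44.8 × (0.0235)² = +0.0123704
ΔP/P ≈ -0.126477 + 0.0123704 = -0.1141066
ΔP ≈ 82.50 × (-0.1141066) = -9.4137945.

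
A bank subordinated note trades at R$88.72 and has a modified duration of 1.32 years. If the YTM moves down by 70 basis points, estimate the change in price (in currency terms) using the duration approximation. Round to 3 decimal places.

+R$0.820

Duration approximation: ΔP/P ≈ -D_mod · Δy = -1.32 × (-0.007) = +0.009240.
ΔP ≈ 88.72 × (+0.009240) = +0.8197728.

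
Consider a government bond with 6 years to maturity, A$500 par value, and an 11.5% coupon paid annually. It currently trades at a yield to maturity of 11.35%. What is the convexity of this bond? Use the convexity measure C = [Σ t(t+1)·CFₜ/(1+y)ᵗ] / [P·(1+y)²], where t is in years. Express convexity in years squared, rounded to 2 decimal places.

With y = 0.1135:
  t   CF        PV=CF/(1+0.1135)^t    t·PV        t(t+1)·PV
  1        57.50        51.6390        51.6390         103.2780
  2        57.50        46.3754        92.7507         278.2522
  3        57.50        41.6483       124.9449         499.7795
  4        57.50        37.4030       149.6122         748.0609
  5        57.50        33.5905       167.9526       1,007.7156
  6       557.50       292.4850     1,754.9098      12,284.3684
  Σ                    503.1412     2,341.8092      14,921.4546
P = 503.1412.
Convexity = Σ t(t+1)·PV / [P·(1+y)²] = 14,921.4546 / (503.1412 × 1.239882) = 23.91888.

23.92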